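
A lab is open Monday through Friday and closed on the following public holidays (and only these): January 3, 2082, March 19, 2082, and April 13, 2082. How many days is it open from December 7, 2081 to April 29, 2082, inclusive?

101

December 7, 2081 is a Sunday.
That's 144 days from start to end, counting both.
144 = 7 × 20 + 4, so there are 20 full weeks plus 4 extra days.
Each full week contributes 5 weekdays (Mon–Fri): 20 × 5 = 100.
The 4 extra days are Sunday, Monday, Tuesday, Wednesday — 3 of them qualify.
Total: 100 + 3 = 103.
Holidays: January 3, 2082 (Sat); March 19, 2082 (Thu); April 13, 2082 (Mon).
2 of the 3 holidays fall on weekdays; the rest are weekends and were already excluded.
Business days: 103 − 2 = 101.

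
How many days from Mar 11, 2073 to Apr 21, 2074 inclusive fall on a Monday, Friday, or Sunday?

174

Mar 11, 2073 is a Saturday.
That's 407 days from start to end, counting both.
407 = 7 × 58 + 1, so there are 58 full weeks plus 1 extra day.
Each full week contributes 3 days from the set (Mon, Fri, Sun): 58 × 3 = 174.
The 1 extra day is Sat — none qualify.
Total: 174 + 0 = 174.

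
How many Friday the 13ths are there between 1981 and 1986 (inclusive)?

Friday-the-13ths by year:
1981: Feb, Mar, Nov
1982: Aug
1983: May
1984: Jan, Apr, Jul
1985: Sep, Dec
1986: Jun

11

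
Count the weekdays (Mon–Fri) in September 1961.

21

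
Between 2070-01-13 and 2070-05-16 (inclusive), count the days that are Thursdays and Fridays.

36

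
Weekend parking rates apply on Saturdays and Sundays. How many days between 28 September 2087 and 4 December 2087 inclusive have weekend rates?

19

28 September 2087 is a Sunday.
That's 68 days from start to end, counting both.
68 = 7 × 9 + 5, so there are 9 full weeks plus 5 extra days.
Each full week contributes 2 weekend days (Sat, Sun): 9 × 2 = 18.
The 5 extra days are Sunday, Monday, Tuesday, Wednesday, Thursday — 1 of them qualifies.
Total: 18 + 1 = 19.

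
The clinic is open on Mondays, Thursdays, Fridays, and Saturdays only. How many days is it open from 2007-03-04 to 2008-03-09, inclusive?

2007-03-04 is a Sunday.
From 2007-03-04 to 2008-03-09 is 372 days inclusive.
372 = 7 × 53 + 1, so there are 53 full weeks plus 1 extra day.
Each full week contributes 4 days from the set (Mon, Thu, Fri, Sat): 53 × 4 = 212.
The 1 extra day is Sun — none qualify.
Total: 212 + 0 = 212.

212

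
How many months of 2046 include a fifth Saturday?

4

A month has five Saturdays exactly when Saturday falls within its first (length − 28) days.
Jan: 31 days, starts Mon → 5 of Mon, Tue, Wed
Feb: 28 days, starts Thu → 5 of (none)
Mar: 31 days, starts Thu → 5 of Thu, Fri, Sat ✓
Apr: 30 days, starts Sun → 5 of Sun, Mon
May: 31 days, starts Tue → 5 of Tue, Wed, Thu
Jun: 30 days, starts Fri → 5 of Fri, Sat ✓
Jul: 31 days, starts Sun → 5 of Sun, Mon, Tue
Aug: 31 days, starts Wed → 5 of Wed, Thu, Fri
Sep: 30 days, starts Sat → 5 of Sat, Sun ✓
Oct: 31 days, starts Mon → 5 of Mon, Tue, Wed
Nov: 30 days, starts Thu → 5 of Thu, Fri
Dec: 31 days, starts Sat → 5 of Sat, Sun, Mon ✓
Months with five Saturdays: Mar, Jun, Sep, Dec.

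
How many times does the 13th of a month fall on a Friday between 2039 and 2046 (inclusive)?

Friday-the-13ths by year:
2039: May
2040: Jan, Apr, Jul
2041: Sep, Dec
2042: Jun
2043: Feb, Mar, Nov
2044: May
2045: Jan, Oct
2046: Apr, Jul

15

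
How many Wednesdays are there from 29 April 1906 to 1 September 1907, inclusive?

70 Wednesdays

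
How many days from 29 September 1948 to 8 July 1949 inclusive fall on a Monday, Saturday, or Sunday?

29 September 1948 is a Wednesday.
That's 283 days from start to end, counting both.
283 = 7 × 40 + 3, so there are 40 full weeks plus 3 extra days.
Each full week contributes 3 days from the set (Mon, Sat, Sun): 40 × 3 = 120.
The 3 extra days are Wednesday, Thursday, Friday — none qualify.
Total: 120 + 0 = 120.

120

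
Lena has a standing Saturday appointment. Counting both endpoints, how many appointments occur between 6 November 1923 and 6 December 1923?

4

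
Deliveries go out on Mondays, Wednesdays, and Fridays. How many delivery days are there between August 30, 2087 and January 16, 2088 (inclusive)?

August 30, 2087 is a Saturday.
From August 30, 2087 to January 16, 2088 is 140 days inclusive.
140 = 7 × 20, so the span is exactly 20 full weeks.
Each full week contributes 3 days from the set (Mon, Wed, Fri): 20 × 3 = 60.

60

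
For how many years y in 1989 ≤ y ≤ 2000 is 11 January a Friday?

1

Day of week of January 11 in each year:
1989: Wed, 1990: Thu, 1991: Fri ✓, 1992: Sat, 1993: Mon, 1994: Tue, 1995: Wed, 1996: Thu, 1997: Sat, 1998: Sun, 1999: Mon, 2000: Tue
Fridays: 1991.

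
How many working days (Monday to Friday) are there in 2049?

January 1, 2049 is a Friday.
The range spans 365 days (inclusive of both endpoints).
365 = 7 × 52 + 1, so there are 52 full weeks plus 1 extra day.
Each full week contributes 5 weekdays (Mon–Fri): 52 × 5 = 260.
The 1 extra day is Fri — 1 of them qualifies.
Total: 260 + 1 = 261.

261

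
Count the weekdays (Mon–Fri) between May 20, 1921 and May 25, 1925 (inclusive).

May 20, 1921 is a Friday.
That's 1467 days from start to end, counting both.
1467 = 7 × 209 + 4, so there are 209 full weeks plus 4 extra days.
Each full week contributes 5 weekdays (Mon–Fri): 209 × 5 = 1045.
The 4 extra days are Friday, Saturday, Sunday, Monday — 2 of them qualify.
Total: 1045 + 2 = 1047.

1047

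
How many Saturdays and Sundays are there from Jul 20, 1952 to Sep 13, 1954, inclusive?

Jul 20, 1952 is a Sunday.
From Jul 20, 1952 to Sep 13, 1954 is 786 days inclusive.
786 = 7 × 112 + 2, so there are 112 full weeks plus 2 extra days.
Each full week contributes 2 weekend days (Sat, Sun): 112 × 2 = 224.
The 2 extra days are Sunday, Monday — 1 of them qualifies.
Total: 224 + 1 = 225.

225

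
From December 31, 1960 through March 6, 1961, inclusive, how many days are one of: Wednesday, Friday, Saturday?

December 31, 1960 is a Saturday.
From December 31, 1960 to March 6, 1961 is 66 days inclusive.
66 = 7 × 9 + 3, so there are 9 full weeks plus 3 extra days.
Each full week contributes 3 days from the set (Wed, Fri, Sat): 9 × 3 = 27.
The 3 extra days are Saturday, Sunday, Monday — 1 of them qualifies.
Total: 27 + 1 = 28.

28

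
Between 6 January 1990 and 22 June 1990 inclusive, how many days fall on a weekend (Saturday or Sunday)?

6 January 1990 is a Saturday.
The range spans 168 days (inclusive of both endpoints).
168 = 7 × 24, so the span is exactly 24 full weeks.
Each full week contributes 2 weekend days (Sat, Sun): 24 × 2 = 48.
Total: 48.

48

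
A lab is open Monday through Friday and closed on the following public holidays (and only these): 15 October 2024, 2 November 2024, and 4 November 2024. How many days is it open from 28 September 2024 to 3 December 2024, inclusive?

45

28 September 2024 is a Saturday.
That's 67 days from start to end, counting both.
67 = 7 × 9 + 4, so there are 9 full weeks plus 4 extra days.
Each full week contributes 5 weekdays (Mon–Fri): 9 × 5 = 45.
The 4 extra days are Saturday, Sunday, Monday, Tuesday — 2 of them qualify.
Total: 45 + 2 = 47.
Holidays: 15 October 2024 (Tue); 2 November 2024 (Sat); 4 November 2024 (Mon).
2 of the 3 holidays fall on weekdays; the rest are weekends and were already excluded.
Business days: 47 − 2 = 45.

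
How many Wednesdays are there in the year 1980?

53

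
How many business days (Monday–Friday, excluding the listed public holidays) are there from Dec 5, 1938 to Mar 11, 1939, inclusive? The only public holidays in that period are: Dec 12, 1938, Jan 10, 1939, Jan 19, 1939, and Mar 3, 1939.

66 business days

Dec 5, 1938 is a Monday.
From Dec 5, 1938 to Mar 11, 1939 is 97 days inclusive.
97 = 7 × 13 + 6, so there are 13 full weeks plus 6 extra days.
Each full week contributes 5 weekdays (Mon–Fri): 13 × 5 = 65.
The 6 extra days are Mon, Tue, Wed, Thu, Fri, Sat — 5 of them qualify.
Total: 65 + 5 = 70.
Holidays: Dec 12, 1938 (Mon); Jan 10, 1939 (Tue); Jan 19, 1939 (Thu); Mar 3, 1939 (Fri).
All 4 holidays fall on weekdays, so subtract 4.
Business days: 70 − 4 = 66.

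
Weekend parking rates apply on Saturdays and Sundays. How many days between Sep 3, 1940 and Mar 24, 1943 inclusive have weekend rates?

Sep 3, 1940 is a Tuesday.
That's 933 days from start to end, counting both.
933 = 7 × 133 + 2, so there are 133 full weeks plus 2 extra days.
Each full week contributes 2 weekend days (Sat, Sun): 133 × 2 = 266.
The 2 extra days are Tue, Wed — none qualify.
Total: 266 + 0 = 266.

266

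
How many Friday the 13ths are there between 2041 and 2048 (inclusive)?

Friday-the-13ths by year:
2041: Sep, Dec
2042: Jun
2043: Feb, Mar, Nov
2044: May
2045: Jan, Oct
2046: Apr, Jul
2047: Sep, Dec
2048: Mar, Nov

15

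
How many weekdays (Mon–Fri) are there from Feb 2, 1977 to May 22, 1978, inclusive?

339

Feb 2, 1977 is a Wednesday.
The range spans 475 days (inclusive of both endpoints).
475 = 7 × 67 + 6, so there are 67 full weeks plus 6 extra days.
Each full week contributes 5 weekdays (Mon–Fri): 67 × 5 = 335.
The 6 extra days are Wednesday, Thursday, Friday, Saturday, Sunday, Monday — 4 of them qualify.
Total: 335 + 4 = 339.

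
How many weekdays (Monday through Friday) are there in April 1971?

22

April 1, 1971 is a Thursday.
The range spans 30 days (inclusive of both endpoints).
30 = 7 × 4 + 2, so there are 4 full weeks plus 2 extra days.
Each full week contributes 5 weekdays (Mon–Fri): 4 × 5 = 20.
The 2 extra days are Thu, Fri — 2 of them qualify.
Total: 20 + 2 = 22.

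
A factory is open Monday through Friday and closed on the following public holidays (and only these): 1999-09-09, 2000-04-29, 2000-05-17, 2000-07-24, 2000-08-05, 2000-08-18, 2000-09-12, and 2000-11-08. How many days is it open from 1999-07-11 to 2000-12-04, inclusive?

1999-07-11 is a Sunday.
The range spans 513 days (inclusive of both endpoints).
513 = 7 × 73 + 2, so there are 73 full weeks plus 2 extra days.
Each full week contributes 5 weekdays (Mon–Fri): 73 × 5 = 365.
The 2 extra days are Sun, Mon — 1 of them qualifies.
Total: 365 + 1 = 366.
Holidays: 1999-09-09 (Thu); 2000-04-29 (Sat); 2000-05-17 (Wed); 2000-07-24 (Mon); 2000-08-05 (Sat); 2000-08-18 (Fri); 2000-09-12 (Tue); 2000-11-08 (Wed).
6 of the 8 holidays fall on weekdays; the rest are weekends and were already excluded.
Business days: 366 − 6 = 360.

360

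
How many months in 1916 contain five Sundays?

A month has five Sundays exactly when Sunday falls within its first (length − 28) days.
Jan: 31 days, starts Sat → 5 of Sat, Sun, Mon ✓
Feb: 29 days, starts Tue → 5 of Tue
Mar: 31 days, starts Wed → 5 of Wed, Thu, Fri
Apr: 30 days, starts Sat → 5 of Sat, Sun ✓
May: 31 days, starts Mon → 5 of Mon, Tue, Wed
Jun: 30 days, starts Thu → 5 of Thu, Fri
Jul: 31 days, starts Sat → 5 of Sat, Sun, Mon ✓
Aug: 31 days, starts Tue → 5 of Tue, Wed, Thu
Sep: 30 days, starts Fri → 5 of Fri, Sat
Oct: 31 days, starts Sun → 5 of Sun, Mon, Tue ✓
Nov: 30 days, starts Wed → 5 of Wed, Thu
Dec: 31 days, starts Fri → 5 of Fri, Sat, Sun ✓
Months with five Sundays: Jan, Apr, Jul, Oct, Dec.

5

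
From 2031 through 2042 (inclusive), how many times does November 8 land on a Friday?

1

Day of week of November 8 in each year:
2031: Sat, 2032: Mon, 2033: Tue, 2034: Wed, 2035: Thu, 2036: Sat, 2037: Sun, 2038: Mon, 2039: Tue, 2040: Thu, 2041: Fri ✓, 2042: Sat
Fridays: 2041.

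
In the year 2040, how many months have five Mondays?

5

A month has five Mondays exactly when Monday falls within its first (length − 28) days.
Jan: 31 days, starts Sun → 5 of Sun, Mon, Tue ✓
Feb: 29 days, starts Wed → 5 of Wed
Mar: 31 days, starts Thu → 5 of Thu, Fri, Sat
Apr: 30 days, starts Sun → 5 of Sun, Mon ✓
May: 31 days, starts Tue → 5 of Tue, Wed, Thu
Jun: 30 days, starts Fri → 5 of Fri, Sat
Jul: 31 days, starts Sun → 5 of Sun, Mon, Tue ✓
Aug: 31 days, starts Wed → 5 of Wed, Thu, Fri
Sep: 30 days, starts Sat → 5 of Sat, Sun
Oct: 31 days, starts Mon → 5 of Mon, Tue, Wed ✓
Nov: 30 days, starts Thu → 5 of Thu, Fri
Dec: 31 days, starts Sat → 5 of Sat, Sun, Mon ✓
Months with five Mondays: Jan, Apr, Jul, Oct, Dec.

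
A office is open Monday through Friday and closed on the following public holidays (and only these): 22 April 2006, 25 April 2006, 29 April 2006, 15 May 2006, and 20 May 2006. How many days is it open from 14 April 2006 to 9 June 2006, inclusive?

39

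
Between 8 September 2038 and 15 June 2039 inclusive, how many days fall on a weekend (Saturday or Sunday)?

8 September 2038 is a Wednesday.
The range spans 281 days (inclusive of both endpoints).
281 = 7 × 40 + 1, so there are 40 full weeks plus 1 extra day.
Each full week contributes 2 weekend days (Sat, Sun): 40 × 2 = 80.
The 1 extra day is Wednesday — none qualify.
Total: 80 + 0 = 80.

80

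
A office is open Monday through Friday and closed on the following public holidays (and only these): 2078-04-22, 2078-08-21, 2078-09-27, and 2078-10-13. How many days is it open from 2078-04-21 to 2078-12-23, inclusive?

2078-04-21 is a Thursday.
The range spans 247 days (inclusive of both endpoints).
247 = 7 × 35 + 2, so there are 35 full weeks plus 2 extra days.
Each full week contributes 5 weekdays (Mon–Fri): 35 × 5 = 175.
The 2 extra days are Thursday, Friday — 2 of them qualify.
Total: 175 + 2 = 177.
Holidays: 2078-04-22 (Fri); 2078-08-21 (Sun); 2078-09-27 (Tue); 2078-10-13 (Thu).
3 of the 4 holidays fall on weekdays; the rest are weekends and were already excluded.
Business days: 177 − 3 = 174.

174 business days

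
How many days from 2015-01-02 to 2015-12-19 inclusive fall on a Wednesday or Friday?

101

2015-01-02 is a Friday.
From 2015-01-02 to 2015-12-19 is 352 days inclusive.
352 = 7 × 50 + 2, so there are 50 full weeks plus 2 extra days.
Each full week contributes 2 days from the set (Wed, Fri): 50 × 2 = 100.
The 2 extra days are Friday, Saturday — 1 of them qualifies.
Total: 100 + 1 = 101.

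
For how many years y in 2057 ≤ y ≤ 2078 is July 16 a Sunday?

2

Day of week of July 16 in each year:
2057: Mon, 2058: Tue, 2059: Wed, 2060: Fri, 2061: Sat, 2062: Sun ✓, 2063: Mon, 2064: Wed, 2065: Thu, 2066: Fri, 2067: Sat, 2068: Mon, 2069: Tue, 2070: Wed, 2071: Thu, 2072: Sat, 2073: Sun ✓, 2074: Mon, 2075: Tue, 2076: Thu, 2077: Fri, 2078: Sat
Sundays: 2062, 2073.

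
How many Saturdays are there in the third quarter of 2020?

1 July 2020 is a Wednesday.
That's 92 days from start to end, counting both.
92 = 7 × 13 + 1, so there are 13 full weeks plus 1 extra day.
Each full week contributes one Saturday: 13 so far.
The 1 extra day is Wed — none qualify.
Total: 13 + 0 = 13.

13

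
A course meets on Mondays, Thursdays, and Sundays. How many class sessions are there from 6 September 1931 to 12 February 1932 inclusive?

69

6 September 1931 is a Sunday.
That's 160 days from start to end, counting both.
160 = 7 × 22 + 6, so there are 22 full weeks plus 6 extra days.
Each full week contributes 3 days from the set (Mon, Thu, Sun): 22 × 3 = 66.
The 6 extra days are Sunday, Monday, Tuesday, Wednesday, Thursday, Friday — 3 of them qualify.
Total: 66 + 3 = 69.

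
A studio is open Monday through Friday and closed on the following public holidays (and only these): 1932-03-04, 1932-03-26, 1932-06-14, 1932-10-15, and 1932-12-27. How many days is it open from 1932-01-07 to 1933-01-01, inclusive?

1932-01-07 is a Thursday.
From 1932-01-07 to 1933-01-01 is 361 days inclusive.
361 = 7 × 51 + 4, so there are 51 full weeks plus 4 extra days.
Each full week contributes 5 weekdays (Mon–Fri): 51 × 5 = 255.
The 4 extra days are Thursday, Friday, Saturday, Sunday — 2 of them qualify.
Total: 255 + 2 = 257.
Holidays: 1932-03-04 (Fri); 1932-03-26 (Sat); 1932-06-14 (Tue); 1932-10-15 (Sat); 1932-12-27 (Tue).
3 of the 5 holidays fall on weekdays; the rest are weekends and were already excluded.
Business days: 257 − 3 = 254.

254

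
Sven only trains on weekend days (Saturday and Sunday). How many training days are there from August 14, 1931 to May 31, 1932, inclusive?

84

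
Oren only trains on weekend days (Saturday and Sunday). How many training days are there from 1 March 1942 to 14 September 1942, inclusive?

57

1 March 1942 is a Sunday.
The range spans 198 days (inclusive of both endpoints).
198 = 7 × 28 + 2, so there are 28 full weeks plus 2 extra days.
Each full week contributes 2 weekend days (Sat, Sun): 28 × 2 = 56.
The 2 extra days are Sun, Mon — 1 of them qualifies.
Total: 56 + 1 = 57.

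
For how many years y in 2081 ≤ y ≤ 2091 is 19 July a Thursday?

Day of week of July 19 in each year:
2081: Sat, 2082: Sun, 2083: Mon, 2084: Wed, 2085: Thu ✓, 2086: Fri, 2087: Sat, 2088: Mon, 2089: Tue, 2090: Wed, 2091: Thu ✓
Thursdays: 2085, 2091.

2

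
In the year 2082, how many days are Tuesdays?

52

January 1, 2082 is a Thursday.
From January 1, 2082 to December 31, 2082 is 365 days inclusive.
365 = 7 × 52 + 1, so there are 52 full weeks plus 1 extra day.
Each full week contributes one Tuesday: 52 so far.
The 1 extra day is Thursday — none qualify.
Total: 52 + 0 = 52.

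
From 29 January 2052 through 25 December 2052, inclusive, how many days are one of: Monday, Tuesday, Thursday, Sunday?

29 January 2052 is a Monday.
From 29 January 2052 to 25 December 2052 is 332 days inclusive.
332 = 7 × 47 + 3, so there are 47 full weeks plus 3 extra days.
Each full week contributes 4 days from the set (Mon, Tue, Thu, Sun): 47 × 4 = 188.
The 3 extra days are Monday, Tuesday, Wednesday — 2 of them qualify.
Total: 188 + 2 = 190.

190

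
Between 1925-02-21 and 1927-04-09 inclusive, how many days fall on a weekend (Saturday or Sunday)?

1925-02-21 is a Saturday.
From 1925-02-21 to 1927-04-09 is 778 days inclusive.
778 = 7 × 111 + 1, so there are 111 full weeks plus 1 extra day.
Each full week contributes 2 weekend days (Sat, Sun): 111 × 2 = 222.
The 1 extra day is Saturday — 1 of them qualifies.
Total: 222 + 1 = 223.

223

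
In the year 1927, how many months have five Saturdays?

5

A month has five Saturdays exactly when Saturday falls within its first (length − 28) days.
Jan: 31 days, starts Sat → 5 of Sat, Sun, Mon ✓
Feb: 28 days, starts Tue → 5 of (none)
Mar: 31 days, starts Tue → 5 of Tue, Wed, Thu
Apr: 30 days, starts Fri → 5 of Fri, Sat ✓
May: 31 days, starts Sun → 5 of Sun, Mon, Tue
Jun: 30 days, starts Wed → 5 of Wed, Thu
Jul: 31 days, starts Fri → 5 of Fri, Sat, Sun ✓
Aug: 31 days, starts Mon → 5 of Mon, Tue, Wed
Sep: 30 days, starts Thu → 5 of Thu, Fri
Oct: 31 days, starts Sat → 5 of Sat, Sun, Mon ✓
Nov: 30 days, starts Tue → 5 of Tue, Wed
Dec: 31 days, starts Thu → 5 of Thu, Fri, Sat ✓
Months with five Saturdays: Jan, Apr, Jul, Oct, Dec.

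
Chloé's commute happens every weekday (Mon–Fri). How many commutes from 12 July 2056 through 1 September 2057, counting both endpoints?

298 weekdays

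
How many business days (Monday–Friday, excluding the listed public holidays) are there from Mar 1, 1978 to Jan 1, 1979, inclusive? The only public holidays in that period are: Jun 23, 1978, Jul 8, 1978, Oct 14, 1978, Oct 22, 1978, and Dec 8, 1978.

Mar 1, 1978 is a Wednesday.
From Mar 1, 1978 to Jan 1, 1979 is 307 days inclusive.
307 = 7 × 43 + 6, so there are 43 full weeks plus 6 extra days.
Each full week contributes 5 weekdays (Mon–Fri): 43 × 5 = 215.
The 6 extra days are Wed, Thu, Fri, Sat, Sun, Mon — 4 of them qualify.
Total: 215 + 4 = 219.
Holidays: Jun 23, 1978 (Fri); Jul 8, 1978 (Sat); Oct 14, 1978 (Sat); Oct 22, 1978 (Sun); Dec 8, 1978 (Fri).
2 of the 5 holidays fall on weekdays; the rest are weekends and were already excluded.
Business days: 219 − 2 = 217.

217 business days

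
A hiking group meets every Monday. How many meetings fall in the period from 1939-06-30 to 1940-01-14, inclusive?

28

1939-06-30 is a Friday.
That's 199 days from start to end, counting both.
199 = 7 × 28 + 3, so there are 28 full weeks plus 3 extra days.
Each full week contributes one Monday: 28 so far.
The 3 extra days are Fri, Sat, Sun — none qualify.
Total: 28 + 0 = 28.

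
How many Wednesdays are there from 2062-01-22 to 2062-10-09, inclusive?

2062-01-22 is a Sunday.
From 2062-01-22 to 2062-10-09 is 261 days inclusive.
261 = 7 × 37 + 2, so there are 37 full weeks plus 2 extra days.
Each full week contributes one Wednesday: 37 so far.
The 2 extra days are Sun, Mon — none qualify.
Total: 37 + 0 = 37.

37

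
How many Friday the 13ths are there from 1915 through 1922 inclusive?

Friday-the-13ths by year:
1915: Aug
1916: Oct
1917: Apr, Jul
1918: Sep, Dec
1919: Jun
1920: Feb, Aug
1921: May
1922: Jan, Oct

12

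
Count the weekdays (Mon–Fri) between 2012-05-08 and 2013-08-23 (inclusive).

339 weekdays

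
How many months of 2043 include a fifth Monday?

A month has five Mondays exactly when Monday falls within its first (length − 28) days.
Jan: 31 days, starts Thu → 5 of Thu, Fri, Sat
Feb: 28 days, starts Sun → 5 of (none)
Mar: 31 days, starts Sun → 5 of Sun, Mon, Tue ✓
Apr: 30 days, starts Wed → 5 of Wed, Thu
May: 31 days, starts Fri → 5 of Fri, Sat, Sun
Jun: 30 days, starts Mon → 5 of Mon, Tue ✓
Jul: 31 days, starts Wed → 5 of Wed, Thu, Fri
Aug: 31 days, starts Sat → 5 of Sat, Sun, Mon ✓
Sep: 30 days, starts Tue → 5 of Tue, Wed
Oct: 31 days, starts Thu → 5 of Thu, Fri, Sat
Nov: 30 days, starts Sun → 5 of Sun, Mon ✓
Dec: 31 days, starts Tue → 5 of Tue, Wed, Thu
Months with five Mondays: Mar, Jun, Aug, Nov.

4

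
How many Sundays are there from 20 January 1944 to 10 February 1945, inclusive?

20 January 1944 is a Thursday.
The range spans 388 days (inclusive of both endpoints).
388 = 7 × 55 + 3, so there are 55 full weeks plus 3 extra days.
Each full week contributes one Sunday: 55 so far.
The 3 extra days are Thu, Fri, Sat — none qualify.
Total: 55 + 0 = 55.

55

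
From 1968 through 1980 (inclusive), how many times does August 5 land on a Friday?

1

Day of week of August 5 in each year:
1968: Mon, 1969: Tue, 1970: Wed, 1971: Thu, 1972: Sat, 1973: Sun, 1974: Mon, 1975: Tue, 1976: Thu, 1977: Fri ✓, 1978: Sat, 1979: Sun, 1980: Tue
Fridays: 1977.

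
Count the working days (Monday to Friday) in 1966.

1966-01-01 is a Saturday.
From 1966-01-01 to 1966-12-31 is 365 days inclusive.
365 = 7 × 52 + 1, so there are 52 full weeks plus 1 extra day.
Each full week contributes 5 weekdays (Mon–Fri): 52 × 5 = 260.
The 1 extra day is Saturday — none qualify.
Total: 260 + 0 = 260.

260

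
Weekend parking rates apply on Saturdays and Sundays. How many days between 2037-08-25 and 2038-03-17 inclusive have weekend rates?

2037-08-25 is a Tuesday.
That's 205 days from start to end, counting both.
205 = 7 × 29 + 2, so there are 29 full weeks plus 2 extra days.
Each full week contributes 2 weekend days (Sat, Sun): 29 × 2 = 58.
The 2 extra days are Tue, Wed — none qualify.
Total: 58 + 0 = 58.

58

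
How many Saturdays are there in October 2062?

4

1 October 2062 is a Sunday.
From 1 October 2062 to 31 October 2062 is 31 days inclusive.
31 = 7 × 4 + 3, so there are 4 full weeks plus 3 extra days.
Each full week contributes one Saturday: 4 so far.
The 3 extra days are Sun, Mon, Tue — none qualify.
Total: 4 + 0 = 4.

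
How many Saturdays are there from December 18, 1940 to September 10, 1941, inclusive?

38

December 18, 1940 is a Wednesday.
The range spans 267 days (inclusive of both endpoints).
267 = 7 × 38 + 1, so there are 38 full weeks plus 1 extra day.
Each full week contributes one Saturday: 38 so far.
The 1 extra day is Wednesday — none qualify.
Total: 38 + 0 = 38.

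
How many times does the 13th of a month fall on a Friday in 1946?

2

The 13th falls on a Friday when the month's 13th has weekday Fri.
Jan 13 is Sun; Feb 13 is Wed; Mar 13 is Wed; Apr 13 is Sat; May 13 is Mon; Jun 13 is Thu; Jul 13 is Sat; Aug 13 is Tue; Sep 13 is Fri ✓; Oct 13 is Sun; Nov 13 is Wed; Dec 13 is Fri ✓.
Friday the 13ths: Sep, Dec.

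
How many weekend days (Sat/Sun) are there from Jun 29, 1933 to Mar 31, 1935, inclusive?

184

Jun 29, 1933 is a Thursday.
The range spans 641 days (inclusive of both endpoints).
641 = 7 × 91 + 4, so there are 91 full weeks plus 4 extra days.
Each full week contributes 2 weekend days (Sat, Sun): 91 × 2 = 182.
The 4 extra days are Thu, Fri, Sat, Sun — 2 of them qualify.
Total: 182 + 2 = 184.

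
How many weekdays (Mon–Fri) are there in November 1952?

November 1, 1952 is a Saturday.
From November 1, 1952 to November 30, 1952 is 30 days inclusive.
30 = 7 × 4 + 2, so there are 4 full weeks plus 2 extra days.
Each full week contributes 5 weekdays (Mon–Fri): 4 × 5 = 20.
The 2 extra days are Sat, Sun — none qualify.
Total: 20 + 0 = 20.

20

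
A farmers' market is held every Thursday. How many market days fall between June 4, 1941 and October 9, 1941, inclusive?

19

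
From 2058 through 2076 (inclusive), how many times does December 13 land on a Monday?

2

Day of week of December 13 in each year:
2058: Fri, 2059: Sat, 2060: Mon ✓, 2061: Tue, 2062: Wed, 2063: Thu, 2064: Sat, 2065: Sun, 2066: Mon ✓, 2067: Tue, 2068: Thu, 2069: Fri, 2070: Sat, 2071: Sun, 2072: Tue, 2073: Wed, 2074: Thu, 2075: Fri, 2076: Sun
Mondays: 2060, 2066.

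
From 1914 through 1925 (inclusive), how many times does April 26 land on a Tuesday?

1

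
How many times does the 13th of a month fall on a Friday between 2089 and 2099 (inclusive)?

Friday-the-13ths by year:
2089: May
2090: Jan, Oct
2091: Apr, Jul
2092: Jun
2093: Feb, Mar, Nov
2094: Aug
2095: May
2096: Jan, Apr, Jul
2097: Sep, Dec
2098: Jun
2099: Feb, Mar, Nov

20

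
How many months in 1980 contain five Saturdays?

A month has five Saturdays exactly when Saturday falls within its first (length − 28) days.
Jan: 31 days, starts Tue → 5 of Tue, Wed, Thu
Feb: 29 days, starts Fri → 5 of Fri
Mar: 31 days, starts Sat → 5 of Sat, Sun, Mon ✓
Apr: 30 days, starts Tue → 5 of Tue, Wed
May: 31 days, starts Thu → 5 of Thu, Fri, Sat ✓
Jun: 30 days, starts Sun → 5 of Sun, Mon
Jul: 31 days, starts Tue → 5 of Tue, Wed, Thu
Aug: 31 days, starts Fri → 5 of Fri, Sat, Sun ✓
Sep: 30 days, starts Mon → 5 of Mon, Tue
Oct: 31 days, starts Wed → 5 of Wed, Thu, Fri
Nov: 30 days, starts Sat → 5 of Sat, Sun ✓
Dec: 31 days, starts Mon → 5 of Mon, Tue, Wed
Months with five Saturdays: Mar, May, Aug, Nov.

4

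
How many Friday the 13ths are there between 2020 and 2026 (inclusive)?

Friday-the-13ths by year:
2020: Mar, Nov
2021: Aug
2022: May
2023: Jan, Oct
2024: Sep, Dec
2025: Jun
2026: Feb, Mar, Nov

12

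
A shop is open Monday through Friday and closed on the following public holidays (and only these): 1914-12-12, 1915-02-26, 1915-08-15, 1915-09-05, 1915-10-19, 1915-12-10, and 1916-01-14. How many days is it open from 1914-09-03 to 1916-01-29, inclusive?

1914-09-03 is a Thursday.
The range spans 514 days (inclusive of both endpoints).
514 = 7 × 73 + 3, so there are 73 full weeks plus 3 extra days.
Each full week contributes 5 weekdays (Mon–Fri): 73 × 5 = 365.
The 3 extra days are Thu, Fri, Sat — 2 of them qualify.
Total: 365 + 2 = 367.
Holidays: 1914-12-12 (Sat); 1915-02-26 (Fri); 1915-08-15 (Sun); 1915-09-05 (Sun); 1915-10-19 (Tue); 1915-12-10 (Fri); 1916-01-14 (Fri).
4 of the 7 holidays fall on weekdays; the rest are weekends and were already excluded.
Business days: 367 − 4 = 363.

363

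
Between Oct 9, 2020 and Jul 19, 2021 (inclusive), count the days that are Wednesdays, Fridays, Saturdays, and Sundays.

Oct 9, 2020 is a Friday.
From Oct 9, 2020 to Jul 19, 2021 is 284 days inclusive.
284 = 7 × 40 + 4, so there are 40 full weeks plus 4 extra days.
Each full week contributes 4 days from the set (Wed, Fri, Sat, Sun): 40 × 4 = 160.
The 4 extra days are Friday, Saturday, Sunday, Monday — 3 of them qualify.
Total: 160 + 3 = 163.

163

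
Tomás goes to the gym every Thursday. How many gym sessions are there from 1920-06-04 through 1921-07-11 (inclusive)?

57

1920-06-04 is a Friday.
That's 403 days from start to end, counting both.
403 = 7 × 57 + 4, so there are 57 full weeks plus 4 extra days.
Each full week contributes one Thursday: 57 so far.
The 4 extra days are Fri, Sat, Sun, Mon — none qualify.
Total: 57 + 0 = 57.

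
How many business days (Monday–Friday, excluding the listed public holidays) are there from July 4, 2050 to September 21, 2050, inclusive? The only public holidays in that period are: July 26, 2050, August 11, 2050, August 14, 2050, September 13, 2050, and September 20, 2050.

54

July 4, 2050 is a Monday.
The range spans 80 days (inclusive of both endpoints).
80 = 7 × 11 + 3, so there are 11 full weeks plus 3 extra days.
Each full week contributes 5 weekdays (Mon–Fri): 11 × 5 = 55.
The 3 extra days are Mon, Tue, Wed — 3 of them qualify.
Total: 55 + 3 = 58.
Holidays: July 26, 2050 (Tue); August 11, 2050 (Thu); August 14, 2050 (Sun); September 13, 2050 (Tue); September 20, 2050 (Tue).
4 of the 5 holidays fall on weekdays; the rest are weekends and were already excluded.
Business days: 58 − 4 = 54.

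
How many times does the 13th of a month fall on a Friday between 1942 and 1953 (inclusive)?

Friday-the-13ths by year:
1942: Feb, Mar, Nov
1943: Aug
1944: Oct
1945: Apr, Jul
1946: Sep, Dec
1947: Jun
1948: Feb, Aug
1949: May
1950: Jan, Oct
1951: Apr, Jul
1952: Jun
1953: Feb, Mar, Nov

21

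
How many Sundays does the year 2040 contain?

2040-01-01 is a Sunday.
That's 366 days from start to end, counting both.
366 = 7 × 52 + 2, so there are 52 full weeks plus 2 extra days.
Each full week contributes one Sunday: 52 so far.
The 2 extra days are Sun, Mon — 1 of them qualifies.
Total: 52 + 1 = 53.

53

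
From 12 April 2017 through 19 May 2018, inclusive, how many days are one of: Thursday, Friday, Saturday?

174

12 April 2017 is a Wednesday.
The range spans 403 days (inclusive of both endpoints).
403 = 7 × 57 + 4, so there are 57 full weeks plus 4 extra days.
Each full week contributes 3 days from the set (Thu, Fri, Sat): 57 × 3 = 171.
The 4 extra days are Wed, Thu, Fri, Sat — 3 of them qualify.
Total: 171 + 3 = 174.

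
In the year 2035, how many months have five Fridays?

4

A month has five Fridays exactly when Friday falls within its first (length − 28) days.
Jan: 31 days, starts Mon → 5 of Mon, Tue, Wed
Feb: 28 days, starts Thu → 5 of (none)
Mar: 31 days, starts Thu → 5 of Thu, Fri, Sat ✓
Apr: 30 days, starts Sun → 5 of Sun, Mon
May: 31 days, starts Tue → 5 of Tue, Wed, Thu
Jun: 30 days, starts Fri → 5 of Fri, Sat ✓
Jul: 31 days, starts Sun → 5 of Sun, Mon, Tue
Aug: 31 days, starts Wed → 5 of Wed, Thu, Fri ✓
Sep: 30 days, starts Sat → 5 of Sat, Sun
Oct: 31 days, starts Mon → 5 of Mon, Tue, Wed
Nov: 30 days, starts Thu → 5 of Thu, Fri ✓
Dec: 31 days, starts Sat → 5 of Sat, Sun, Mon
Months with five Fridays: Mar, Jun, Aug, Nov.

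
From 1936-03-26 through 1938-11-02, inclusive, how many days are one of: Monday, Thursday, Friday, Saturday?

544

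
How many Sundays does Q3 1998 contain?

Jul 1, 1998 is a Wednesday.
That's 92 days from start to end, counting both.
92 = 7 × 13 + 1, so there are 13 full weeks plus 1 extra day.
Each full week contributes one Sunday: 13 so far.
The 1 extra day is Wednesday — none qualify.
Total: 13 + 0 = 13.

13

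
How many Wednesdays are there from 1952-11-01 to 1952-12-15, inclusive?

1952-11-01 is a Saturday.
The range spans 45 days (inclusive of both endpoints).
45 = 7 × 6 + 3, so there are 6 full weeks plus 3 extra days.
Each full week contributes one Wednesday: 6 so far.
The 3 extra days are Saturday, Sunday, Monday — none qualify.
Total: 6 + 0 = 6.

6 Wednesdays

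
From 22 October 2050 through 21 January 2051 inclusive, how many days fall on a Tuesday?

13 Tuesdays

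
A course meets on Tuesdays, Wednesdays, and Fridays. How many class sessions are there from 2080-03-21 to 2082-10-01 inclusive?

396

2080-03-21 is a Thursday.
The range spans 925 days (inclusive of both endpoints).
925 = 7 × 132 + 1, so there are 132 full weeks plus 1 extra day.
Each full week contributes 3 days from the set (Tue, Wed, Fri): 132 × 3 = 396.
The 1 extra day is Thursday — none qualify.
Total: 396 + 0 = 396.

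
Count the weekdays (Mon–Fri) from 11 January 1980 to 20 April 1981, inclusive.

332

11 January 1980 is a Friday.
That's 466 days from start to end, counting both.
466 = 7 × 66 + 4, so there are 66 full weeks plus 4 extra days.
Each full week contributes 5 weekdays (Mon–Fri): 66 × 5 = 330.
The 4 extra days are Friday, Saturday, Sunday, Monday — 2 of them qualify.
Total: 330 + 2 = 332.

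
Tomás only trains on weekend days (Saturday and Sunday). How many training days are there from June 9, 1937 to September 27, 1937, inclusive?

32

June 9, 1937 is a Wednesday.
That's 111 days from start to end, counting both.
111 = 7 × 15 + 6, so there are 15 full weeks plus 6 extra days.
Each full week contributes 2 weekend days (Sat, Sun): 15 × 2 = 30.
The 6 extra days are Wednesday, Thursday, Friday, Saturday, Sunday, Monday — 2 of them qualify.
Total: 30 + 2 = 32.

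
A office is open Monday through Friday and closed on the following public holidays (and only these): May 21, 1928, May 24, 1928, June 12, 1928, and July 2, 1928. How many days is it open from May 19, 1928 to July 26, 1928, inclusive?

45 business days

May 19, 1928 is a Saturday.
The range spans 69 days (inclusive of both endpoints).
69 = 7 × 9 + 6, so there are 9 full weeks plus 6 extra days.
Each full week contributes 5 weekdays (Mon–Fri): 9 × 5 = 45.
The 6 extra days are Saturday, Sunday, Monday, Tuesday, Wednesday, Thursday — 4 of them qualify.
Total: 45 + 4 = 49.
Holidays: May 21, 1928 (Mon); May 24, 1928 (Thu); June 12, 1928 (Tue); July 2, 1928 (Mon).
All 4 holidays fall on weekdays, so subtract 4.
Business days: 49 − 4 = 45.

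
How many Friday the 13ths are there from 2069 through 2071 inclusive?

Friday-the-13ths by year:
2069: Sep, Dec
2070: Jun
2071: Feb, Mar, Nov

6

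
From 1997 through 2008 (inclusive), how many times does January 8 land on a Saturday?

Day of week of January 8 in each year:
1997: Wed, 1998: Thu, 1999: Fri, 2000: Sat ✓, 2001: Mon, 2002: Tue, 2003: Wed, 2004: Thu, 2005: Sat ✓, 2006: Sun, 2007: Mon, 2008: Tue
Saturdays: 2000, 2005.

2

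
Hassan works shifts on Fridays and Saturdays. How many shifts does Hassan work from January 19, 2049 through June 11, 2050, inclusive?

146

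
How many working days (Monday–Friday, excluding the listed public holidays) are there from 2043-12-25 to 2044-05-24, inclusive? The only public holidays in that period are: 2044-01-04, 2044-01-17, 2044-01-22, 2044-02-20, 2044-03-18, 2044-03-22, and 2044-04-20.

103 working days

2043-12-25 is a Friday.
The range spans 152 days (inclusive of both endpoints).
152 = 7 × 21 + 5, so there are 21 full weeks plus 5 extra days.
Each full week contributes 5 weekdays (Mon–Fri): 21 × 5 = 105.
The 5 extra days are Fri, Sat, Sun, Mon, Tue — 3 of them qualify.
Total: 105 + 3 = 108.
Holidays: 2044-01-04 (Mon); 2044-01-17 (Sun); 2044-01-22 (Fri); 2044-02-20 (Sat); 2044-03-18 (Fri); 2044-03-22 (Tue); 2044-04-20 (Wed).
5 of the 7 holidays fall on weekdays; the rest are weekends and were already excluded.
Business days: 108 − 5 = 103.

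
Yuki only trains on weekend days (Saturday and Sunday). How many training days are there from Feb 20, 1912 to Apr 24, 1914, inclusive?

226

Feb 20, 1912 is a Tuesday.
The range spans 795 days (inclusive of both endpoints).
795 = 7 × 113 + 4, so there are 113 full weeks plus 4 extra days.
Each full week contributes 2 weekend days (Sat, Sun): 113 × 2 = 226.
The 4 extra days are Tue, Wed, Thu, Fri — none qualify.
Total: 226 + 0 = 226.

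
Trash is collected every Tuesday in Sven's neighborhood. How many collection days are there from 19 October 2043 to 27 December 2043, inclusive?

10

19 October 2043 is a Monday.
That's 70 days from start to end, counting both.
70 = 7 × 10, so the span is exactly 10 full weeks.
Each full week contributes one Tuesday: 10 so far.
Total: 10.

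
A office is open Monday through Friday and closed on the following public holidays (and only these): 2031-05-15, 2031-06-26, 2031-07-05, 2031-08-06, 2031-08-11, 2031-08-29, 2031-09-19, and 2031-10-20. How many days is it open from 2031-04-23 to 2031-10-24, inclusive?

126 working days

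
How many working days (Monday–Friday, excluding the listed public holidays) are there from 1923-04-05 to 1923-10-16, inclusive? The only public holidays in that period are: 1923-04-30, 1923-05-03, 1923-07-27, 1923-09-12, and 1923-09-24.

134 working days

1923-04-05 is a Thursday.
From 1923-04-05 to 1923-10-16 is 195 days inclusive.
195 = 7 × 27 + 6, so there are 27 full weeks plus 6 extra days.
Each full week contributes 5 weekdays (Mon–Fri): 27 × 5 = 135.
The 6 extra days are Thursday, Friday, Saturday, Sunday, Monday, Tuesday — 4 of them qualify.
Total: 135 + 4 = 139.
Holidays: 1923-04-30 (Mon); 1923-05-03 (Thu); 1923-07-27 (Fri); 1923-09-12 (Wed); 1923-09-24 (Mon).
All 5 holidays fall on weekdays, so subtract 5.
Business days: 139 − 5 = 134.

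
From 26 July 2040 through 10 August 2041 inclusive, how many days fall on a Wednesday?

26 July 2040 is a Thursday.
From 26 July 2040 to 10 August 2041 is 381 days inclusive.
381 = 7 × 54 + 3, so there are 54 full weeks plus 3 extra days.
Each full week contributes one Wednesday: 54 so far.
The 3 extra days are Thu, Fri, Sat — none qualify.
Total: 54 + 0 = 54.

54 Wednesdays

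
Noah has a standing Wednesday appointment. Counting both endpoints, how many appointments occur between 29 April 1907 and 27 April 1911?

29 April 1907 is a Monday.
The range spans 1460 days (inclusive of both endpoints).
1460 = 7 × 208 + 4, so there are 208 full weeks plus 4 extra days.
Each full week contributes one Wednesday: 208 so far.
The 4 extra days are Mon, Tue, Wed, Thu — 1 of them qualifies.
Total: 208 + 1 = 209.

209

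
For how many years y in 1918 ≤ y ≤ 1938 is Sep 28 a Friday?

3

Day of week of September 28 in each year:
1918: Sat, 1919: Sun, 1920: Tue, 1921: Wed, 1922: Thu, 1923: Fri ✓, 1924: Sun, 1925: Mon, 1926: Tue, 1927: Wed, 1928: Fri ✓, 1929: Sat, 1930: Sun, 1931: Mon, 1932: Wed, 1933: Thu, 1934: Fri ✓, 1935: Sat, 1936: Mon, 1937: Tue, 1938: Wed
Fridays: 1923, 1928, 1934.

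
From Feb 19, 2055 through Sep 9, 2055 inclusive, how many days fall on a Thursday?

29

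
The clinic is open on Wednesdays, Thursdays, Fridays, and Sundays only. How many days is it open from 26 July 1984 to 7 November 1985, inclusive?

26 July 1984 is a Thursday.
From 26 July 1984 to 7 November 1985 is 470 days inclusive.
470 = 7 × 67 + 1, so there are 67 full weeks plus 1 extra day.
Each full week contributes 4 days from the set (Wed, Thu, Fri, Sun): 67 × 4 = 268.
The 1 extra day is Thursday — 1 of them qualifies.
Total: 268 + 1 = 269.

269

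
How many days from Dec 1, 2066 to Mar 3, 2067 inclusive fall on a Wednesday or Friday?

27

Dec 1, 2066 is a Wednesday.
The range spans 93 days (inclusive of both endpoints).
93 = 7 × 13 + 2, so there are 13 full weeks plus 2 extra days.
Each full week contributes 2 days from the set (Wed, Fri): 13 × 2 = 26.
The 2 extra days are Wednesday, Thursday — 1 of them qualifies.
Total: 26 + 1 = 27.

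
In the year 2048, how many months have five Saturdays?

A month has five Saturdays exactly when Saturday falls within its first (length − 28) days.
Jan: 31 days, starts Wed → 5 of Wed, Thu, Fri
Feb: 29 days, starts Sat → 5 of Sat ✓
Mar: 31 days, starts Sun → 5 of Sun, Mon, Tue
Apr: 30 days, starts Wed → 5 of Wed, Thu
May: 31 days, starts Fri → 5 of Fri, Sat, Sun ✓
Jun: 30 days, starts Mon → 5 of Mon, Tue
Jul: 31 days, starts Wed → 5 of Wed, Thu, Fri
Aug: 31 days, starts Sat → 5 of Sat, Sun, Mon ✓
Sep: 30 days, starts Tue → 5 of Tue, Wed
Oct: 31 days, starts Thu → 5 of Thu, Fri, Sat ✓
Nov: 30 days, starts Sun → 5 of Sun, Mon
Dec: 31 days, starts Tue → 5 of Tue, Wed, Thu
Months with five Saturdays: Feb, May, Aug, Oct.

4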